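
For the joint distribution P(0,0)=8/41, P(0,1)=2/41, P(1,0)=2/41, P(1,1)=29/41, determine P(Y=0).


P(Y=0) = P(0,0)+P(1,0) = 8/41 + 2/41 = 10/41

10/41


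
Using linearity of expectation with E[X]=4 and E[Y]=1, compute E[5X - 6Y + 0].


E[5X - 6Y + 0] = 5*E[X] - 6*E[Y] + 0
= (5)*(4) + (-6)*(1) + (0)
= 20 - 6 + 0 = 14

14


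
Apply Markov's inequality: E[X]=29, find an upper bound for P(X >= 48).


Markov: P(X >= a) <= E[X]/a
P(X >= 48) <= 29/48

29/48


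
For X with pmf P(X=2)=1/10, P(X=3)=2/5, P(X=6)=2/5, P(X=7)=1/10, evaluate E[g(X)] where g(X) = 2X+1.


E[2X+1] = sum(g(x)*P(x))
= 5*1/10 + 7*2/5 + 13*2/5 + 15*1/10
= 10

10


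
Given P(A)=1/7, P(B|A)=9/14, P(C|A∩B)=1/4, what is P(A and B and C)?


P(A∩B∩C) = P(A) * P(B|A) * P(C|A∩B)
= 1/7 * 9/14 * 1/4
= 9/98 * 1/4 = 9/392

9/392


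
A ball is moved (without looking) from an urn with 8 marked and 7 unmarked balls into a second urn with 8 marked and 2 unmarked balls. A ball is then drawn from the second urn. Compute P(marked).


P(transfer marked) = 8/15; P(transfer unmarked) = 7/15
If marked transferred: Urn II has 9 marked of 11, so P(marked|marked moved) = 9/11
If unmarked transferred: Urn II has 8 marked of 11, so P(marked|unmarked moved) = 8/11
By total probability: P(marked) = 8/15*9/11 + 7/15*8/11 = 128/165

128/165


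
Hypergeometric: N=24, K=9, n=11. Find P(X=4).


P(X=4) = C(9,4)*C(15,7) / C(24,11)
= 126*6435 / 2496144
= 810810/2496144 = 19305/59432

19305/59432


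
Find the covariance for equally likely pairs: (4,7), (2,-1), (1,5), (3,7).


E[X]=5/2, E[Y]=9/2, E[XY]=13
Cov(X,Y) = E[XY] - E[X]E[Y] = 13 - 5/2*9/2 = 7/4

7/4


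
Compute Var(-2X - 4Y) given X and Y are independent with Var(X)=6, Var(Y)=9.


Independence => Cov(X,Y)=0
Var(-2X - 4Y) = (-2)^2*Var(X) + (-4)^2*Var(Y)
= 4*6 + 16*9 = 168

168


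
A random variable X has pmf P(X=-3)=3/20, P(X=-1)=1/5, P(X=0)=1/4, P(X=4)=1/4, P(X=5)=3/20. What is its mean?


E[X] = sum(x * P(x))
= -3*3/20 - 1*1/5 + 0*1/4 + 4*1/4 + 5*3/20
= 11/10

11/10


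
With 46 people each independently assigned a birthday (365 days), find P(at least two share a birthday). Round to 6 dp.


P(all different) = prod((365-i)/365 for i=0..45) = 0.051747
P(at least one match) = 1 - 0.051747 = 0.948253

0.948253


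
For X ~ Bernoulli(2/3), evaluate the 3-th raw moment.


For Bernoulli: X in {0,1}
E[X^3] = 0^3*(1-2/3) + 1^3*2/3 = 2/3

2/3


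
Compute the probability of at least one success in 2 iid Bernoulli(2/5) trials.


P(at least one) = 1 - P(none)
P(none) = (1 - 2/5)^2 = (3/5)^2 = 9/25
P(at least one) = 1 - 9/25 = 16/25

16/25


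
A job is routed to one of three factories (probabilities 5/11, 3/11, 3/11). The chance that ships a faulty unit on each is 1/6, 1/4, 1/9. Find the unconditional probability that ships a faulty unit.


P(A) = P(A|B1)P(B1) + P(A|B2)P(B2) + P(A|B3)P(B3)
= 1/6*5/11 + 1/4*3/11 + 1/9*3/11
= 5/66 + 3/44 + 1/33 = 23/132

23/132


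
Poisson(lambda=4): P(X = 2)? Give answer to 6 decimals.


P(X=2) = e^(-4) * 4^2 / 2!
≈ 0.01831563889 * 16 / 2
≈ 0.146525

0.146525


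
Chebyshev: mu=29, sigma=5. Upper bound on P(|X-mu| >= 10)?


k = 10/5 = 2
Chebyshev: P(|X-mu| >= k*sigma) <= 1/k^2 = 1/2^2 = 1/4

1/4


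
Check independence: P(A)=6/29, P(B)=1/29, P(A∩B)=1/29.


P(A)*P(B) = 6/29*1/29 = 6/841
P(A∩B) = 1/29 != 6/841, so not independent

No, A and B are not independent


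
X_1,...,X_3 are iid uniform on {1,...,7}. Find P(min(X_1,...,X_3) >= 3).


P(min >= 3) = P(all X_i >= 3) = (P(X_1 >= 3))^3
= (5/7)^3 = 125/343

125/343


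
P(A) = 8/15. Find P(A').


P(A') = 1 - P(A) = 1 - 8/15 = 7/15

7/15


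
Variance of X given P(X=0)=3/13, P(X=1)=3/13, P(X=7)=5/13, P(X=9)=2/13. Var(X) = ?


E[X] = 56/13, E[X^2] = 410/13
Var(X) = E[X^2] - (E[X])^2 = 410/13 - (56/13)^2 = 2194/169

2194/169


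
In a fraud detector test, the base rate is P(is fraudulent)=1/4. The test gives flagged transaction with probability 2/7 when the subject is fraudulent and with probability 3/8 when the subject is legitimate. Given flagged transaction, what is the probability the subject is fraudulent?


P(A) = P(A|B)P(B) + P(A|B')P(B') = 2/7*1/4 + 3/8*3/4 = 79/224
P(B|A) = P(A|B)P(B)/P(A) = (1/14)/(79/224) = 16/79

16/79


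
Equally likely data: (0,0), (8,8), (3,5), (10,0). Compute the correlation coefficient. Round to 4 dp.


Cov(X,Y) = 2.6875, Var(X) = 15.6875, Var(Y) = 11.6875
rho = Cov/(sqrt(VarX)*sqrt(VarY)) = 0.1985

0.1985


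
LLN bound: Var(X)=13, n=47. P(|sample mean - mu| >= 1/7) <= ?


Var(Xbar) = Var(X)/n = 13/47
Chebyshev: P(|Xbar-mu| >= 1/7) <= Var(Xbar)/(1/7)^2 = (13/47)/(1/49) = 637/47
Bound exceeds 1, so trivial bound: 1

1


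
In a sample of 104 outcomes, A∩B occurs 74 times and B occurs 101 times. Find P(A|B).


P(A|B) = P(A∩B)/P(B) = (74/104)/(101/104) = 74/101

74/101


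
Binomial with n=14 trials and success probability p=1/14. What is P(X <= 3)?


P(X<=3) = P(X=0) + P(X=1) + P(X=2) + P(X=3)
= 3937376385699289/11112006825558016 + 302875106592253/793714773254144 + 302875106592253/1587429546508288 + 23298085122481/396857386627072
= 5475050003783035/5556003412779008

5475050003783035/5556003412779008


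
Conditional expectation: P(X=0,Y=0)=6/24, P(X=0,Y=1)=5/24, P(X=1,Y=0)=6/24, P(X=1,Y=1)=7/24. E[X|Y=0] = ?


P(Y=0) = 12/24
E[X|Y=0] = (0*6 + 1*6)/12 = 6/12 = 1/2

1/2


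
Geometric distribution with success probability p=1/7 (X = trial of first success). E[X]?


For geometric (trials until first success), E[X] = 1/p = 1/(1/7) = 7

7


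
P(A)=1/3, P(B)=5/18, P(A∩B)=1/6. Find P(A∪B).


P(A∪B) = P(A) + P(B) - P(A∩B)
= 1/3 + 5/18 - 1/6 = 4/9

4/9


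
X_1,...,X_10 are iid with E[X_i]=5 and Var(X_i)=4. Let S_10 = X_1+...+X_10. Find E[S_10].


E[S_n] = n*E[X_1] = 10*5 = 50

50


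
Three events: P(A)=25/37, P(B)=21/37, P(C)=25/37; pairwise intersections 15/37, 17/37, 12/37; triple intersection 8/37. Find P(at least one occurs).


P(A∪B∪C) = P(A)+P(B)+P(C) - P(AB)-P(AC)-P(BC) + P(ABC)
= 25/37+21/37+25/37 - 15/37-17/37-12/37 + 8/37
= 35/37

35/37


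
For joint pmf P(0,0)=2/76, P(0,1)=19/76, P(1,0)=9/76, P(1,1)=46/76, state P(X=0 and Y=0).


Read from table: P(X=0, Y=0) = 2/76 = 1/38

1/38


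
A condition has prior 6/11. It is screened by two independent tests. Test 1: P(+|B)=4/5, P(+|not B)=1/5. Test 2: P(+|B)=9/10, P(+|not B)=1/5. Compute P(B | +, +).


After test 1: P(+) = 4/5*6/11 + 1/5*5/11 = 29/55
P(B|+) = (24/55)/(29/55) = 24/29
After test 2 (use post1 as new prior): P(+) = 9/10*24/29 + 1/5*5/29 = 113/145
P(B|+,+) = (108/145)/(113/145) = 108/113

108/113


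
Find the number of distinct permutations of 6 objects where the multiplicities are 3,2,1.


6! = 720
Denominator: 3!=6 * 2!=2 * 1!=1
Coefficient = 720 / 12 = 60

60


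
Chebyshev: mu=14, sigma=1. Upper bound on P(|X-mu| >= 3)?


k = 3/1 = 3
Chebyshev: P(|X-mu| >= k*sigma) <= 1/k^2 = 1/3^2 = 1/9

1/9


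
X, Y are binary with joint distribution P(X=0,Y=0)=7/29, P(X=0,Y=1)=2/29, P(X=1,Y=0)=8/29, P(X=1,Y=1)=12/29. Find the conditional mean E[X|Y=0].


P(Y=0) = 15/29
E[X|Y=0] = (0*7 + 1*8)/15 = 8/15

8/15


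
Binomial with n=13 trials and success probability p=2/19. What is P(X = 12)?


P(X=12) = C(13,12) * p^12 * (1-p)^1
= 13 * 4096/2213314919066161 * 17/19
= 905216/42052983462257059

905216/42052983462257059


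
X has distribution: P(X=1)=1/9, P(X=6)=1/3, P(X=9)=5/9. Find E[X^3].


E[X^3] = sum(g(x)*P(x))
= 1*1/9 + 216*1/3 + 729*5/9
= 4294/9

4294/9


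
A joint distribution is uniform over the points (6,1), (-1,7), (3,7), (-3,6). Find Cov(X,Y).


E[X]=5/4, E[Y]=21/4, E[XY]=1/2
Cov(X,Y) = E[XY] - E[X]E[Y] = 1/2 - 5/4*21/4 = -97/16

-97/16


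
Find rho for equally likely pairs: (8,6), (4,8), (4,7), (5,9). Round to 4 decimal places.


Cov(X,Y) = -1.1250, Var(X) = 2.6875, Var(Y) = 1.2500
rho = Cov/(sqrt(VarX)*sqrt(VarY)) = -0.6138

-0.6138


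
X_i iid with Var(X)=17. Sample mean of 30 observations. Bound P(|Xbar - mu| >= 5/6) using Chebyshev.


Var(Xbar) = Var(X)/n = 17/30
Chebyshev: P(|Xbar-mu| >= 5/6) <= Var(Xbar)/(5/6)^2 = (17/30)/(25/36) = 102/125

102/125


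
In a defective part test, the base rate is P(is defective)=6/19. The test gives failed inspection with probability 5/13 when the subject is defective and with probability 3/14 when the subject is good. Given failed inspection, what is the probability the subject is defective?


P(A) = P(A|B)P(B) + P(A|B')P(B') = 5/13*6/19 + 3/14*13/19 = 927/3458
P(B|A) = P(A|B)P(B)/P(A) = (30/247)/(927/3458) = 140/309

140/309


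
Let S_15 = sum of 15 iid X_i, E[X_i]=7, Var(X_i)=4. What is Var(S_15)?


By independence, Var(S_n) = n*Var(X_1) = 15*4 = 60

60


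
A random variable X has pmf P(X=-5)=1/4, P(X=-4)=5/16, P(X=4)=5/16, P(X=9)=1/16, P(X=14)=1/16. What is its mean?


E[X] = sum(x * P(x))
= -5*1/4 - 4*5/16 + 4*5/16 + 9*1/16 + 14*1/16
= 3/16

3/16


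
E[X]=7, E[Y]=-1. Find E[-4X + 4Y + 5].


E[-4X + 4Y + 5] = -4*E[X] + 4*E[Y] + 5
= (-4)*(7) + (4)*(-1) + (5)
= -28 - 4 + 5 = -27

-27


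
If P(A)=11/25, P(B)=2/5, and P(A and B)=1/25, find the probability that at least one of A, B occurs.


P(A∪B) = P(A) + P(B) - P(A∩B)
= 11/25 + 2/5 - 1/25 = 4/5

4/5


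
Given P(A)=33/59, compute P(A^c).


P(A') = 1 - P(A) = 1 - 33/59 = 26/59

26/59


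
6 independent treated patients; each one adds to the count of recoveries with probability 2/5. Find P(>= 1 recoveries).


P(at least one) = 1 - P(none)
P(none) = (1 - 2/5)^6 = (3/5)^6 = 729/15625
P(at least one) = 1 - 729/15625 = 14896/15625

14896/15625


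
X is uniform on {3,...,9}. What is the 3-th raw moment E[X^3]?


E[X^3] = (1/7) * sum(x^3 for x=3..9)
= 2016/7 = 288

288


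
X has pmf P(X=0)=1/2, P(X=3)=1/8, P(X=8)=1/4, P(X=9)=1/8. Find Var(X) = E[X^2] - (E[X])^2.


E[X] = 7/2, E[X^2] = 109/4
Var(X) = E[X^2] - (E[X])^2 = 109/4 - (7/2)^2 = 15

15


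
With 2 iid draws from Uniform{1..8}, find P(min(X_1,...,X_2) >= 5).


P(min >= 5) = P(all X_i >= 5) = (P(X_1 >= 5))^2
= (4/8)^2 = (1/2)^2 = 1/4

1/4


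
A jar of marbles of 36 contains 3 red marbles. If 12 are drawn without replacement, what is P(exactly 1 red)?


P(X=1) = C(3,1)*C(33,11) / C(36,12)
= 3*193536720 / 1251677700
= 580610160/1251677700 = 276/595

276/595


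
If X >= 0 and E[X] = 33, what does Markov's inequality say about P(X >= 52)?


Markov: P(X >= a) <= E[X]/a
P(X >= 52) <= 33/52

33/52


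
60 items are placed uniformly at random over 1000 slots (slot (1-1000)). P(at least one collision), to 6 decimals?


P(all different) = prod((1000-i)/1000 for i=0..59) = 0.164279
P(at least one match) = 1 - 0.164279 = 0.835721

0.835721


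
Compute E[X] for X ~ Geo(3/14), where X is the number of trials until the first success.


For geometric (trials until first success), E[X] = 1/p = 1/(3/14) = 14/3

14/3


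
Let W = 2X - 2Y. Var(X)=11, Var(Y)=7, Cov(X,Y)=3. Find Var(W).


Var(2X - 2Y) = 2^2*Var(X) + (-2)^2*Var(Y) + 2*2*(-2)*Cov(X,Y)
= 4*11 + 4*7 - 8*3
= 44 + 28 - 24 = 48

48


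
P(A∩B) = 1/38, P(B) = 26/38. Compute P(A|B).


P(A|B) = P(A∩B)/P(B) = (1/38)/(26/38) = 1/26

1/26


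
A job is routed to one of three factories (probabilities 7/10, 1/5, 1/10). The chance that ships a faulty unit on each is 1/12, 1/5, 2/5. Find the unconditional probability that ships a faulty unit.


P(A) = P(A|B1)P(B1) + P(A|B2)P(B2) + P(A|B3)P(B3)
= 1/12*7/10 + 1/5*1/5 + 2/5*1/10
= 7/120 + 1/25 + 1/25 = 83/600

83/600


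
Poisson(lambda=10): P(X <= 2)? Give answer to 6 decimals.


P(X<=2) = e^(-10)*10^0/0! + e^(-10)*10^1/1! + e^(-10)*10^2/2!
≈ 0.0000453999 + 0.0004539993 + 0.0022699965
= 0.0027693957
≈ 0.002769

0.002769


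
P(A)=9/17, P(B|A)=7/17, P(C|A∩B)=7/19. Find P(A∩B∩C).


P(A∩B∩C) = P(A) * P(B|A) * P(C|A∩B)
= 9/17 * 7/17 * 7/19
= 63/289 * 7/19 = 441/5491

441/5491


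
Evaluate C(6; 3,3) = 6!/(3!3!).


6! = 720
Denominator: 3!=6 * 3!=6
Coefficient = 720 / 36 = 20

20


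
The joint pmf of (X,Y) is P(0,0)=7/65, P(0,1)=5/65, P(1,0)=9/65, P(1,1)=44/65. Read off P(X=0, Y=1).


Read from table: P(X=0, Y=1) = 5/65 = 1/13

1/13


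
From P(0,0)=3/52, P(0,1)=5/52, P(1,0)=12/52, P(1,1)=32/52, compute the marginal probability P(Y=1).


P(Y=1) = P(0,1)+P(1,1) = 5/52 + 32/52 = 37/52

37/52


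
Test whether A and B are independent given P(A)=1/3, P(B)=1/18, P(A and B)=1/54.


P(A)*P(B) = 1/3*1/18 = 1/54
P(A∩B) = 1/54, which equals P(A)P(B), so independent

Yes, A and B are independent


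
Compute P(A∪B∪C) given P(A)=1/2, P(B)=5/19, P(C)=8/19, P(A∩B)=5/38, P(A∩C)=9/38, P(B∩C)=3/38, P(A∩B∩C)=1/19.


P(A∪B∪C) = P(A)+P(B)+P(C) - P(AB)-P(AC)-P(BC) + P(ABC)
= 1/2+5/19+8/19 - 5/38-9/38-3/38 + 1/19
= 15/19

15/19


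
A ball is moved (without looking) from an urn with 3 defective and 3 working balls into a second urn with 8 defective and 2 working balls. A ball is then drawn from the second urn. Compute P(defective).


P(transfer defective) = 3/6 = 1/2; P(transfer working) = 1/2
If defective transferred: Urn II has 9 defective of 11, so P(defective|defective moved) = 9/11
If working transferred: Urn II has 8 defective of 11, so P(defective|working moved) = 8/11
By total probability: P(defective) = 1/2*9/11 + 1/2*8/11 = 17/22

17/22


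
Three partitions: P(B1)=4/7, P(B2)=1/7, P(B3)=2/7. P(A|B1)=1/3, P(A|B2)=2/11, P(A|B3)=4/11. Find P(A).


P(A) = P(A|B1)P(B1) + P(A|B2)P(B2) + P(A|B3)P(B3)
= 1/3*4/7 + 2/11*1/7 + 4/11*2/7
= 4/21 + 2/77 + 8/77 = 74/231

74/231


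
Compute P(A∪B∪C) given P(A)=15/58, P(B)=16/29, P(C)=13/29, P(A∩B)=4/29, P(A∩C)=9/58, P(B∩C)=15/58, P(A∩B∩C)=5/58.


P(A∪B∪C) = P(A)+P(B)+P(C) - P(AB)-P(AC)-P(BC) + P(ABC)
= 15/58+16/29+13/29 - 4/29-9/58-15/58 + 5/58
= 23/29

23/29


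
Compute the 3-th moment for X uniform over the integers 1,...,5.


E[X^3] = (1/5) * sum(x^3 for x=1..5)
= 225/5 = 45

45


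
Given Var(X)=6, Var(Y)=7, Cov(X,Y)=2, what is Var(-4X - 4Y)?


Var(-4X - 4Y) = (-4)^2*Var(X) + (-4)^2*Var(Y) + 2*(-4)*(-4)*Cov(X,Y)
= 16*6 + 16*7 + 32*2
= 96 + 112 + 64 = 272

272


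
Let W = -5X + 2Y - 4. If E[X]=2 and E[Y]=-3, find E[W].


E[-5X + 2Y - 4] = -5*E[X] + 2*E[Y] - 4
= (-5)*(2) + (2)*(-3) + (-4)
= -10 - 6 - 4 = -20

-20


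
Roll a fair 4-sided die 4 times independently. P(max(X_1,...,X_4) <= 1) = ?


P(max <= 1) = P(all X_i <= 1) = (P(X_1 <= 1))^4
= (1/4)^4 = 1/256

1/256


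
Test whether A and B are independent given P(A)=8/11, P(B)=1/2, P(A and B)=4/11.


P(A)*P(B) = 8/11*1/2 = 4/11
P(A∩B) = 4/11, which equals P(A)P(B), so independent

Yes, A and B are independent


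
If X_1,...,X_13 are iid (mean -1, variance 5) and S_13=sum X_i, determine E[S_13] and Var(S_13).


E[S_n] = n*mu = 13*-1 = -13
Var(S_n) = n*sigma^2 = 13*5 = 65

E[S_13]=-13, Var(S_13)=65


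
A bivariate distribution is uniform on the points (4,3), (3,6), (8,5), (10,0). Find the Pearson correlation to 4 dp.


Cov(X,Y) = -4.3750, Var(X) = 8.1875, Var(Y) = 5.2500
rho = Cov/(sqrt(VarX)*sqrt(VarY)) = -0.6673

-0.6673


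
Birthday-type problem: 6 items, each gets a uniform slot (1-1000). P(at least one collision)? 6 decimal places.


P(all different) = prod((1000-i)/1000 for i=0..5) = 0.985085
P(at least one match) = 1 - 0.985085 = 0.014915

0.014915


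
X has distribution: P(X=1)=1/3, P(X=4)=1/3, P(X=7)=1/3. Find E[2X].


E[2X] = sum(g(x)*P(x))
= 2*1/3 + 8*1/3 + 14*1/3
= 8

8


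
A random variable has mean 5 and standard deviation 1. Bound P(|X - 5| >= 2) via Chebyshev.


k = 2/1 = 2
Chebyshev: P(|X-mu| >= k*sigma) <= 1/k^2 = 1/2^2 = 1/4

1/4


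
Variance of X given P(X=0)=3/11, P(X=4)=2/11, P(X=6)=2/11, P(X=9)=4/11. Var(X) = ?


E[X] = 56/11, E[X^2] = 428/11
Var(X) = E[X^2] - (E[X])^2 = 428/11 - (56/11)^2 = 1572/121

1572/121


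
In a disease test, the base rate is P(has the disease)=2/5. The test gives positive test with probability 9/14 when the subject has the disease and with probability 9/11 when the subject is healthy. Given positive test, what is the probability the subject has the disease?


P(A) = P(A|B)P(B) + P(A|B')P(B') = 9/14*2/5 + 9/11*3/5 = 288/385
P(B|A) = P(A|B)P(B)/P(A) = (9/35)/(288/385) = 11/32

11/32


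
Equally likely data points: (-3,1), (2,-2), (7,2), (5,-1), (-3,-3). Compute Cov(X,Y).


E[X]=8/5, E[Y]=-3/5, E[XY]=11/5
Cov(X,Y) = E[XY] - E[X]E[Y] = 11/5 - 8/5*-3/5 = 79/25

79/25


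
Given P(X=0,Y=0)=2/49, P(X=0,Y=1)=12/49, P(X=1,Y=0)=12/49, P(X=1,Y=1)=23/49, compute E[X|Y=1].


P(Y=1) = 35/49
E[X|Y=1] = (0*12 + 1*23)/35 = 23/35

23/35


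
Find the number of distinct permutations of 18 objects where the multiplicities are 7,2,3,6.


18! = 6402373705728000
Denominator: 7!=5040 * 2!=2 * 3!=6 * 6!=720
Coefficient = 6402373705728000 / 43545600 = 147026880

147026880


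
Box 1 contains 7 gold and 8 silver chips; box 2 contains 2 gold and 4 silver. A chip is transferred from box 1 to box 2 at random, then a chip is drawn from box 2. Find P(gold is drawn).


P(transfer gold) = 7/15; P(transfer silver) = 8/15
If gold transferred: Urn II has 3 gold of 7, so P(gold|gold moved) = 3/7
If silver transferred: Urn II has 2 gold of 7, so P(gold|silver moved) = 2/7
By total probability: P(gold) = 7/15*3/7 + 8/15*2/7 = 37/105

37/105


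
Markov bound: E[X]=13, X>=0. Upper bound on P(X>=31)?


Markov: P(X >= a) <= E[X]/a
P(X >= 31) <= 13/31

13/31


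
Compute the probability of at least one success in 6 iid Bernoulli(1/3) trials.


P(at least one) = 1 - P(none)
P(none) = (1 - 1/3)^6 = (2/3)^6 = 64/729
P(at least one) = 1 - 64/729 = 665/729

665/729


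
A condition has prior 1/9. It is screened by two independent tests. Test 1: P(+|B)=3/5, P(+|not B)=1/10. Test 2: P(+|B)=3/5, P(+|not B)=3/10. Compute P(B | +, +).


After test 1: P(+) = 3/5*1/9 + 1/10*8/9 = 7/45
P(B|+) = (1/15)/(7/45) = 3/7
After test 2 (use post1 as new prior): P(+) = 3/5*3/7 + 3/10*4/7 = 3/7
P(B|+,+) = (9/35)/(3/7) = 3/5

3/5


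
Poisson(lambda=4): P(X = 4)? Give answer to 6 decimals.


P(X=4) = e^(-4) * 4^4 / 4!
≈ 0.01831563889 * 256 / 24
≈ 0.195367

0.195367


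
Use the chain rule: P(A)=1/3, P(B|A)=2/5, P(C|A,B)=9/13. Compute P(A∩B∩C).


P(A∩B∩C) = P(A) * P(B|A) * P(C|A∩B)
= 1/3 * 2/5 * 9/13
= 2/15 * 9/13 = 6/65

6/65


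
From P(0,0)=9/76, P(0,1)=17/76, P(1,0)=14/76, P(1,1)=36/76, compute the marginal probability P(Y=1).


P(Y=1) = P(0,1)+P(1,1) = 17/76 + 36/76 = 53/76

53/76


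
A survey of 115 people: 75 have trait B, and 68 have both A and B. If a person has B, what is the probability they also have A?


P(A|B) = P(A∩B)/P(B) = (68/115)/(75/115) = 68/75

68/75


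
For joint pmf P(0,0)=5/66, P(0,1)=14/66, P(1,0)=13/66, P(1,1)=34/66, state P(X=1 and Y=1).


Read from table: P(X=1, Y=1) = 34/66 = 17/33

17/33


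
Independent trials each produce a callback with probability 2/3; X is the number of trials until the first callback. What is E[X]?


For geometric (trials until first success), E[X] = 1/p = 1/(2/3) = 3/2

3/2


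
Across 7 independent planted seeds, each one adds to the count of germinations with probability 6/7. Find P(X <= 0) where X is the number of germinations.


P(X<=0) = P(X=0)
= 1/823543
= 1/823543

1/823543


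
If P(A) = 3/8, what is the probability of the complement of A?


P(A') = 1 - P(A) = 1 - 3/8 = 5/8

5/8


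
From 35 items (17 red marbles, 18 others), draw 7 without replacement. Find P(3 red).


P(X=3) = C(17,3)*C(18,4) / C(35,7)
= 680*3060 / 6724520
= 2080800/6724520 = 3060/9889

3060/9889


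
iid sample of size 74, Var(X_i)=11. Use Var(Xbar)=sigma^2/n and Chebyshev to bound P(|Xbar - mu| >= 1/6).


Var(Xbar) = Var(X)/n = 11/74
Chebyshev: P(|Xbar-mu| >= 1/6) <= Var(Xbar)/(1/6)^2 = (11/74)/(1/36) = 198/37
Bound exceeds 1, so trivial bound: 1

1


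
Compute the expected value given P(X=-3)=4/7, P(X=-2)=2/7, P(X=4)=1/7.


E[X] = sum(x * P(x))
= -3*4/7 - 2*2/7 + 4*1/7
= -12/7

-12/7


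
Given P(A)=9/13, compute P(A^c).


P(A') = 1 - P(A) = 1 - 9/13 = 4/13

4/13


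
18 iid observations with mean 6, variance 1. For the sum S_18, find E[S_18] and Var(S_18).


E[S_n] = n*mu = 18*6 = 108
Var(S_n) = n*sigma^2 = 18*1 = 18

E[S_18]=108, Var(S_18)=18


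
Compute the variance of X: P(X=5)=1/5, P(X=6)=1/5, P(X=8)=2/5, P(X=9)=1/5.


E[X] = 36/5, E[X^2] = 54
Var(X) = E[X^2] - (E[X])^2 = 54 - (36/5)^2 = 54/25

54/25


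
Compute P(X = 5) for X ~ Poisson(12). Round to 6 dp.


P(X=5) = e^(-12) * 12^5 / 5!
≈ 0.000006144212353 * 248832 / 120
≈ 0.012741

0.012741


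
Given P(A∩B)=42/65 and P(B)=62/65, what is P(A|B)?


P(A|B) = P(A∩B)/P(B) = (126/195)/(186/195) = 126/186 = 21/31

21/31


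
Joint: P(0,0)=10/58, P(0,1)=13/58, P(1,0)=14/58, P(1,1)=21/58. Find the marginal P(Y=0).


P(Y=0) = P(0,0)+P(1,0) = 10/58 + 14/58 = 24/58 = 12/29

12/29


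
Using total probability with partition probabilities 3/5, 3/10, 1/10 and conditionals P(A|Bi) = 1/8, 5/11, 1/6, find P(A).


P(A) = P(A|B1)P(B1) + P(A|B2)P(B2) + P(A|B3)P(B3)
= 1/8*3/5 + 5/11*3/10 + 1/6*1/10
= 3/40 + 3/22 + 1/60 = 301/1320

301/1320


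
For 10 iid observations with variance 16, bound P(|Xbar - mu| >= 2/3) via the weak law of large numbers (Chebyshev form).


Var(Xbar) = Var(X)/n = 16/10
Chebyshev: P(|Xbar-mu| >= 2/3) <= Var(Xbar)/(2/3)^2 = (8/5)/(4/9) = 18/5
Bound exceeds 1, so trivial bound: 1

1


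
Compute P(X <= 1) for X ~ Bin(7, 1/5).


P(X<=1) = P(X=0) + P(X=1)
= 16384/78125 + 28672/78125
= 45056/78125

45056/78125


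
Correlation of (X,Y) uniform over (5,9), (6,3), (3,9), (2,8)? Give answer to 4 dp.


Cov(X,Y) = -2.5000, Var(X) = 2.5000, Var(Y) = 6.1875
rho = Cov/(sqrt(VarX)*sqrt(VarY)) = -0.6356

-0.6356


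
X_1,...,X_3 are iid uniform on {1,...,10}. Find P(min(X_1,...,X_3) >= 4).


P(min >= 4) = P(all X_i >= 4) = (P(X_1 >= 4))^3
= (7/10)^3 = 343/1000

343/1000


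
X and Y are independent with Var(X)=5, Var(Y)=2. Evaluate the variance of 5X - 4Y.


Independence => Cov(X,Y)=0
Var(5X - 4Y) = 5^2*Var(X) + (-4)^2*Var(Y)
= 25*5 + 16*2 = 157

157


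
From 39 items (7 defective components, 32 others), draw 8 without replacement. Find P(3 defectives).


P(X=3) = C(7,3)*C(32,5) / C(39,8)
= 35*201376 / 61523748
= 7048160/61523748 = 1762040/15380937

1762040/15380937


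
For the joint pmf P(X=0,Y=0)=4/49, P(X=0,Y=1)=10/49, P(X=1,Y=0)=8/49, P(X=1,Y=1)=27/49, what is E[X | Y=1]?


P(Y=1) = 37/49
E[X|Y=1] = (0*10 + 1*27)/37 = 27/37

27/37


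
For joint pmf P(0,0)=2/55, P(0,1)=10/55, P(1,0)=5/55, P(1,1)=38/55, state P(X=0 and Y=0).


Read from table: P(X=0, Y=0) = 2/55

2/55


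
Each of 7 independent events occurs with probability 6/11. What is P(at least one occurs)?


P(at least one) = 1 - P(none)
P(none) = (1 - 6/11)^7 = (5/11)^7 = 78125/19487171
P(at least one) = 1 - 78125/19487171 = 19409046/19487171

19409046/19487171


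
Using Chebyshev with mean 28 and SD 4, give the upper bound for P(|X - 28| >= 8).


k = 8/4 = 2
Chebyshev: P(|X-mu| >= k*sigma) <= 1/k^2 = 1/2^2 = 1/4

1/4


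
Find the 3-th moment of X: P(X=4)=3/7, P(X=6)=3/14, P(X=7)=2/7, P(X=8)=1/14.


E[X^3] = sum(x^3 * P(x))
= 64*3/7 + 216*3/14 + 343*2/7 + 512*1/14
= 1458/7

1458/7


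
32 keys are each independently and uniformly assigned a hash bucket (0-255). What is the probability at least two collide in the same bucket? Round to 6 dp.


P(all different) = prod((256-i)/256 for i=0..31) = 0.132357
P(at least one match) = 1 - 0.132357 = 0.867643

0.867643


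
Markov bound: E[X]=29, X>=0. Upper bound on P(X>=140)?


Markov: P(X >= a) <= E[X]/a
P(X >= 140) <= 29/140

29/140


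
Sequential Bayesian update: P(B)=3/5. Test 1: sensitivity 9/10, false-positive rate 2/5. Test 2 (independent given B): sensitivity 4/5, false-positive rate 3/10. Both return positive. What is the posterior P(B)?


After test 1: P(+) = 9/10*3/5 + 2/5*2/5 = 7/10
P(B|+) = (27/50)/(7/10) = 27/35
After test 2 (use post1 as new prior): P(+) = 4/5*27/35 + 3/10*8/35 = 24/35
P(B|+,+) = (108/175)/(24/35) = 9/10

9/10


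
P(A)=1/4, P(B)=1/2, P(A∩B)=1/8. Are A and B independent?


P(A)*P(B) = 1/4*1/2 = 1/8
P(A∩B) = 1/8, which equals P(A)P(B), so independent

Yes, A and B are independent


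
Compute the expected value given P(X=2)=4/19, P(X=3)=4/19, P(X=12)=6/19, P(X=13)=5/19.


E[X] = sum(x * P(x))
= 2*4/19 + 3*4/19 + 12*6/19 + 13*5/19
= 157/19

157/19


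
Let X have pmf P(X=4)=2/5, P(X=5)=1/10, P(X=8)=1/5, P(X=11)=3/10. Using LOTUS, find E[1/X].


E[1/X] = sum(g(x)*P(x))
= 1/4*2/5 + 1/5*1/10 + 1/8*1/5 + 1/11*3/10
= 379/2200

379/2200


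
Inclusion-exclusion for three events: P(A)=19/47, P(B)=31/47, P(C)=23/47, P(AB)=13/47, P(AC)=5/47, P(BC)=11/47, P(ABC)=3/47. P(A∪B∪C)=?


P(A∪B∪C) = P(A)+P(B)+P(C) - P(AB)-P(AC)-P(BC) + P(ABC)
= 19/47+31/47+23/47 - 13/47-5/47-11/47 + 3/47
= 1

1


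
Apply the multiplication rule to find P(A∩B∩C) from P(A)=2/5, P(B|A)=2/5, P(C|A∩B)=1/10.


P(A∩B∩C) = P(A) * P(B|A) * P(C|A∩B)
= 2/5 * 2/5 * 1/10
= 4/25 * 1/10 = 2/125

2/125


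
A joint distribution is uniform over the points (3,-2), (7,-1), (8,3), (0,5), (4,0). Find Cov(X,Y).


E[X]=22/5, E[Y]=1, E[XY]=11/5
Cov(X,Y) = E[XY] - E[X]E[Y] = 11/5 - 22/5*1 = -11/5

-11/5


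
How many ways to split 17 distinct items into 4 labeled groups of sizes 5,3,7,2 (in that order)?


17! = 355687428096000
Denominator: 5!=120 * 3!=6 * 7!=5040 * 2!=2
Coefficient = 355687428096000 / 7257600 = 49008960

49008960


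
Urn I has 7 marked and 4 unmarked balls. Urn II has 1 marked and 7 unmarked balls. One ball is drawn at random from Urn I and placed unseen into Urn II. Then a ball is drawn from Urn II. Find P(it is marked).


P(transfer marked) = 7/11; P(transfer unmarked) = 4/11
If marked transferred: Urn II has 2 marked of 9, so P(marked|marked moved) = 2/9
If unmarked transferred: Urn II has 1 marked of 9, so P(marked|unmarked moved) = 1/9
By total probability: P(marked) = 7/11*2/9 + 4/11*1/9 = 2/11

2/11


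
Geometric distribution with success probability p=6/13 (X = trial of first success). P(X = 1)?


P(X=1) = (1-p)^0 * p = (7/13)^0 * 6/13
= 1 * 6/13 = 6/13

6/13


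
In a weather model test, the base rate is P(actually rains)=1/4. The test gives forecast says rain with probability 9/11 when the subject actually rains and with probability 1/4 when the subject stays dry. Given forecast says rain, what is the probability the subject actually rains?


P(A) = P(A|B)P(B) + P(A|B')P(B') = 9/11*1/4 + 1/4*3/4 = 69/176
P(B|A) = P(A|B)P(B)/P(A) = (9/44)/(69/176) = 12/23

12/23


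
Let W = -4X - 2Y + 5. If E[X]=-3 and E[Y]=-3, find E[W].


E[-4X - 2Y + 5] = -4*E[X] - 2*E[Y] + 5
= (-4)*(-3) + (-2)*(-3) + (5)
= 12 + 6 + 5 = 23

23


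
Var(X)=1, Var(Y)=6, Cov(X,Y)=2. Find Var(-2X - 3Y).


Var(-2X - 3Y) = (-2)^2*Var(X) + (-3)^2*Var(Y) + 2*(-2)*(-3)*Cov(X,Y)
= 4*1 + 9*6 + 12*2
= 4 + 54 + 24 = 82

82


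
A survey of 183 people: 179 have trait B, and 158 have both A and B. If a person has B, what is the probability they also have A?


P(A|B) = P(A∩B)/P(B) = (158/183)/(179/183) = 158/179

158/179


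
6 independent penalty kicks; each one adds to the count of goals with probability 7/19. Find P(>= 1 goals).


P(at least one) = 1 - P(none)
P(none) = (1 - 7/19)^6 = (12/19)^6 = 2985984/47045881
P(at least one) = 1 - 2985984/47045881 = 44059897/47045881

44059897/47045881


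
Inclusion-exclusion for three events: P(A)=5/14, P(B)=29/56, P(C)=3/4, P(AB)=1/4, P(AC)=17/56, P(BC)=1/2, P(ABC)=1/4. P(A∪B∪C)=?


P(A∪B∪C) = P(A)+P(B)+P(C) - P(AB)-P(AC)-P(BC) + P(ABC)
= 5/14+29/56+3/4 - 1/4-17/56-1/2 + 1/4
= 23/28

23/28


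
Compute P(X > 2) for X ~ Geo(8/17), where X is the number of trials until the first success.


P(X > 2) = P(first 2 trials all fail) = (1-p)^2 = (9/17)^2 = 81/289

81/289


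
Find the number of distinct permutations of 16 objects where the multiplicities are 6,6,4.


16! = 20922789888000
Denominator: 6!=720 * 6!=720 * 4!=24
Coefficient = 20922789888000 / 12441600 = 1681680

1681680


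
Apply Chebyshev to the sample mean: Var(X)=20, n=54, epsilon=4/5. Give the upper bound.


Var(Xbar) = Var(X)/n = 20/54
Chebyshev: P(|Xbar-mu| >= 4/5) <= Var(Xbar)/(4/5)^2 = (10/27)/(16/25) = 125/216

125/216


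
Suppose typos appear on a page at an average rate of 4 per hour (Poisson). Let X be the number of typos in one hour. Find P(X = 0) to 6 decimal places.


P(X=0) = e^(-4) * 4^0 / 0!
≈ 0.01831563889 * 1 / 1
≈ 0.018316

0.018316


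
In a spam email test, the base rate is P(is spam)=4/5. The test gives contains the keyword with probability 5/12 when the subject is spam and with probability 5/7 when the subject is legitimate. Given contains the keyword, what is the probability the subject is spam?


P(A) = P(A|B)P(B) + P(A|B')P(B') = 5/12*4/5 + 5/7*1/5 = 10/21
P(B|A) = P(A|B)P(B)/P(A) = (1/3)/(10/21) = 7/10

7/10


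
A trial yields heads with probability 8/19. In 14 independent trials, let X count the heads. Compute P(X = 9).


P(X=9) = C(14,9) * p^9 * (1-p)^5
= 2002 * 134217728/322687697779 * 161051/2476099
= 43275030422880256/799006685782884121

43275030422880256/799006685782884121


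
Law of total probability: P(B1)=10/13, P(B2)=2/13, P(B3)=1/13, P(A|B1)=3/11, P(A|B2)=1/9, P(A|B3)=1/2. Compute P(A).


P(A) = P(A|B1)P(B1) + P(A|B2)P(B2) + P(A|B3)P(B3)
= 3/11*10/13 + 1/9*2/13 + 1/2*1/13
= 30/143 + 2/117 + 1/26 = 683/2574

683/2574


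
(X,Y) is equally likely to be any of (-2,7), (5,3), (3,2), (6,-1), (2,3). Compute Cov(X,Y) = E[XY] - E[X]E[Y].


E[X]=14/5, E[Y]=14/5, E[XY]=7/5
Cov(X,Y) = E[XY] - E[X]E[Y] = 7/5 - 14/5*14/5 = -161/25

-161/25


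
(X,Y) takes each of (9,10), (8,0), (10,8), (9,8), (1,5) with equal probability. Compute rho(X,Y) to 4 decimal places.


Cov(X,Y) = 3.5200, Var(X) = 10.6400, Var(Y) = 12.1600
rho = Cov/(sqrt(VarX)*sqrt(VarY)) = 0.3095

0.3095


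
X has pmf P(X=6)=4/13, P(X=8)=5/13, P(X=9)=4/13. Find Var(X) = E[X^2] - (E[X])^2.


E[X] = 100/13, E[X^2] = 788/13
Var(X) = E[X^2] - (E[X])^2 = 788/13 - (100/13)^2 = 244/169

244/169


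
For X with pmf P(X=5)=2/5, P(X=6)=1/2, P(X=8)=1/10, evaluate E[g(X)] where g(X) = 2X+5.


E[2X+5] = sum(g(x)*P(x))
= 15*2/5 + 17*1/2 + 21*1/10
= 83/5

83/5


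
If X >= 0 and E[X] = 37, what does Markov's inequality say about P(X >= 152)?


Markov: P(X >= a) <= E[X]/a
P(X >= 152) <= 37/152

37/152


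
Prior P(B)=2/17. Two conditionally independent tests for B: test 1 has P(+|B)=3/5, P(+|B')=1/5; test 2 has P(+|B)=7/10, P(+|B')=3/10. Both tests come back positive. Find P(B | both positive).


After test 1: P(+) = 3/5*2/17 + 1/5*15/17 = 21/85
P(B|+) = (6/85)/(21/85) = 2/7
After test 2 (use post1 as new prior): P(+) = 7/10*2/7 + 3/10*5/7 = 29/70
P(B|+,+) = (1/5)/(29/70) = 14/29

14/29


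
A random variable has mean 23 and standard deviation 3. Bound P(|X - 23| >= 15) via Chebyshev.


k = 15/3 = 5
Chebyshev: P(|X-mu| >= k*sigma) <= 1/k^2 = 1/5^2 = 1/25

1/25


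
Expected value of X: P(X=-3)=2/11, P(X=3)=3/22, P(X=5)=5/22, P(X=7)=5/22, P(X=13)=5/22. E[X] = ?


E[X] = sum(x * P(x))
= -3*2/11 + 3*3/22 + 5*5/22 + 7*5/22 + 13*5/22
= 61/11

61/11


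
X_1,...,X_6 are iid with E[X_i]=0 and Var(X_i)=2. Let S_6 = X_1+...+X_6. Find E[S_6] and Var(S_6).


E[S_n] = n*mu = 6*0 = 0
Var(S_n) = n*sigma^2 = 6*2 = 12

E[S_6]=0, Var(S_6)=12


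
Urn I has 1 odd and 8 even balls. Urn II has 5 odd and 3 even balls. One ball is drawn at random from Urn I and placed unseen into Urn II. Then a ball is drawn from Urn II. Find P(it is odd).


P(transfer odd) = 1/9; P(transfer even) = 8/9
If odd transferred: Urn II has 6 odd of 9, so P(odd|odd moved) = 2/3
If even transferred: Urn II has 5 odd of 9, so P(odd|even moved) = 5/9
By total probability: P(odd) = 1/9*2/3 + 8/9*5/9 = 46/81

46/81


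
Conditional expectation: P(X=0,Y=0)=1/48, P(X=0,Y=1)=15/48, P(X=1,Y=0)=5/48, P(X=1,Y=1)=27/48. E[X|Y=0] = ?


P(Y=0) = 6/48
E[X|Y=0] = (0*1 + 1*5)/6 = 5/6

5/6


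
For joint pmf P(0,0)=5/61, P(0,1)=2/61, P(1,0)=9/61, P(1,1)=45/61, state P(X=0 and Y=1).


Read from table: P(X=0, Y=1) = 2/61

2/61


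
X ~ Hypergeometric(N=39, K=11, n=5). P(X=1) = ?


P(X=1) = C(11,1)*C(28,4) / C(39,5)
= 11*20475 / 575757
= 225225/575757 = 275/703

275/703


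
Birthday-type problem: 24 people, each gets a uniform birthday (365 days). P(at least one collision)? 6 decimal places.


P(all different) = prod((365-i)/365 for i=0..23) = 0.461656
P(at least one match) = 1 - 0.461656 = 0.538344

0.538344


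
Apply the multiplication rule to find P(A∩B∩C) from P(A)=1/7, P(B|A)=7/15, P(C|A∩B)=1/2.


P(A∩B∩C) = P(A) * P(B|A) * P(C|A∩B)
= 1/7 * 7/15 * 1/2
= 1/15 * 1/2 = 1/30

1/30


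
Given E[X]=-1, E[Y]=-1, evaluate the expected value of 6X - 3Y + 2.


E[6X - 3Y + 2] = 6*E[X] - 3*E[Y] + 2
= (6)*(-1) + (-3)*(-1) + (2)
= -6 + 3 + 2 = -1

-1


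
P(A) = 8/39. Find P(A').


P(A') = 1 - P(A) = 1 - 8/39 = 31/39

31/39


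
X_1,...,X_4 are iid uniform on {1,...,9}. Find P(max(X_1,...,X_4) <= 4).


P(max <= 4) = P(all X_i <= 4) = (P(X_1 <= 4))^4
= (4/9)^4 = 256/6561

256/6561


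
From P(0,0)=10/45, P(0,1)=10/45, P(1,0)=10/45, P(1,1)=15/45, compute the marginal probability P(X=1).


P(X=1) = P(1,0)+P(1,1) = 10/45 + 15/45 = 25/45 = 5/9

5/9


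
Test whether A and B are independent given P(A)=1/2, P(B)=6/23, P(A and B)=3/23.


P(A)*P(B) = 1/2*6/23 = 3/23
P(A∩B) = 3/23, which equals P(A)P(B), so independent

Yes, A and B are independent


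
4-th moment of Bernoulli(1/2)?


For Bernoulli: X in {0,1}
E[X^4] = 0^4*(1-1/2) + 1^4*1/2 = 1/2

1/2


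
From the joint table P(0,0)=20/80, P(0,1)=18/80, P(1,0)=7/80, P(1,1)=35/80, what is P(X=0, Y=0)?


Read from table: P(X=0, Y=0) = 20/80 = 1/4

1/4


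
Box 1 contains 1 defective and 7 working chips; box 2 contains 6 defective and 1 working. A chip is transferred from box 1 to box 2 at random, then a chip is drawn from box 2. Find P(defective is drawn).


P(transfer defective) = 1/8; P(transfer working) = 7/8
If defective transferred: Urn II has 7 defective of 8, so P(defective|defective moved) = 7/8
If working transferred: Urn II has 6 defective of 8, so P(defective|working moved) = 3/4
By total probability: P(defective) = 1/8*7/8 + 7/8*3/4 = 49/64

49/64


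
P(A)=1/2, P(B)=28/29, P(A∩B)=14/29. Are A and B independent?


P(A)*P(B) = 1/2*28/29 = 14/29
P(A∩B) = 14/29, which equals P(A)P(B), so independent

Yes, A and B are independent


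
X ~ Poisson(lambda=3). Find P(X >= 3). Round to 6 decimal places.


P(X>=3) = 1 - P(X<=2) = 1 - (e^(-3)*3^0/0! + e^(-3)*3^1/1! + e^(-3)*3^2/2!)
≈ 1 - (0.0497870684 + 0.1493612051 + 0.2240418077)
= 1 - 0.4231900812 = 0.5768099188
≈ 0.576810

0.576810


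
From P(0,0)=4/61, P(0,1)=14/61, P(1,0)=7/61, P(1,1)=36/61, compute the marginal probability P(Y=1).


P(Y=1) = P(0,1)+P(1,1) = 14/61 + 36/61 = 50/61

50/61


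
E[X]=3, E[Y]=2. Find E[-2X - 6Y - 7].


E[-2X - 6Y - 7] = -2*E[X] - 6*E[Y] - 7
= (-2)*(3) + (-6)*(2) + (-7)
= -6 - 12 - 7 = -25

-25


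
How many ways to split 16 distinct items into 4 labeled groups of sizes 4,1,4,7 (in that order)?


16! = 20922789888000
Denominator: 4!=24 * 1!=1 * 4!=24 * 7!=5040
Coefficient = 20922789888000 / 2903040 = 7207200

7207200


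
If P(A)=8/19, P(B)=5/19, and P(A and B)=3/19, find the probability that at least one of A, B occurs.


P(A∪B) = P(A) + P(B) - P(A∩B)
= 8/19 + 5/19 - 3/19 = 10/19

10/19


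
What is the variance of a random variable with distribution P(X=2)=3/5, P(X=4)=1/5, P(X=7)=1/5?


E[X] = 17/5, E[X^2] = 77/5
Var(X) = E[X^2] - (E[X])^2 = 77/5 - (17/5)^2 = 96/25

96/25


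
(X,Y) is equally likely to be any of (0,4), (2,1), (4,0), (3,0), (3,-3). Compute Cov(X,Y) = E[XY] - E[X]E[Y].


E[X]=12/5, E[Y]=2/5, E[XY]=-7/5
Cov(X,Y) = E[XY] - E[X]E[Y] = -7/5 - 12/5*2/5 = -59/25

-59/25


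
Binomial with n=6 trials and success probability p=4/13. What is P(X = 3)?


P(X=3) = C(6,3) * p^3 * (1-p)^3
= 20 * 64/2197 * 729/2197
= 933120/4826809

933120/4826809


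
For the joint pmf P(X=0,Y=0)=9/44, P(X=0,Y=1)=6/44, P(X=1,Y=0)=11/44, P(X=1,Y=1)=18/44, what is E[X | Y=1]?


P(Y=1) = 24/44
E[X|Y=1] = (0*6 + 1*18)/24 = 18/24 = 3/4

3/4


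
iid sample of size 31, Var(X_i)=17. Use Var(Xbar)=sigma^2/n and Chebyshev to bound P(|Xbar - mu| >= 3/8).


Var(Xbar) = Var(X)/n = 17/31
Chebyshev: P(|Xbar-mu| >= 3/8) <= Var(Xbar)/(3/8)^2 = (17/31)/(9/64) = 1088/279
Bound exceeds 1, so trivial bound: 1

1


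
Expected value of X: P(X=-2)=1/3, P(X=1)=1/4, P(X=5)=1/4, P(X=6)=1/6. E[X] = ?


E[X] = sum(x * P(x))
= -2*1/3 + 1*1/4 + 5*1/4 + 6*1/6
= 11/6

11/6


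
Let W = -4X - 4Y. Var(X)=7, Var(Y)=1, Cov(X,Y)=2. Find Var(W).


Var(-4X - 4Y) = (-4)^2*Var(X) + (-4)^2*Var(Y) + 2*(-4)*(-4)*Cov(X,Y)
= 16*7 + 16*1 + 32*2
= 112 + 16 + 64 = 192

192


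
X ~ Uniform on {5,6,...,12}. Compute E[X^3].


E[X^3] = (1/8) * sum(x^3 for x=5..12)
= 5984/8 = 748

748


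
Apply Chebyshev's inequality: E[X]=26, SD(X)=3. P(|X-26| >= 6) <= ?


k = 6/3 = 2
Chebyshev: P(|X-mu| >= k*sigma) <= 1/k^2 = 1/2^2 = 1/4

1/4


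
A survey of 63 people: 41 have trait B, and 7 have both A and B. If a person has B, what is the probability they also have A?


P(A|B) = P(A∩B)/P(B) = (7/63)/(41/63) = 7/41

7/41


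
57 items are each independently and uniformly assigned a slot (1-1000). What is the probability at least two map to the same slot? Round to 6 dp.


P(all different) = prod((1000-i)/1000 for i=0..56) = 0.196531
P(at least one match) = 1 - 0.196531 = 0.803469

0.803469


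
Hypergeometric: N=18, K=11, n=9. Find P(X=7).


P(X=7) = C(11,7)*C(7,2) / C(18,9)
= 330*21 / 48620
= 6930/48620 = 63/442

63/442


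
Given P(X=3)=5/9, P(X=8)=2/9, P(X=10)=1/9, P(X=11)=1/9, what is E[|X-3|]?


E[|X-3|] = sum(g(x)*P(x))
= 0*5/9 + 5*2/9 + 7*1/9 + 8*1/9
= 25/9

25/9


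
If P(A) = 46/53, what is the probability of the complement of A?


P(A') = 1 - P(A) = 1 - 46/53 = 7/53

7/53


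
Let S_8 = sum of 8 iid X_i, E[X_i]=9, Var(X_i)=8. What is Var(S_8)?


By independence, Var(S_n) = n*Var(X_1) = 8*8 = 64

64


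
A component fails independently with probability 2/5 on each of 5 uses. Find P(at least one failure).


P(at least one) = 1 - P(none)
P(none) = (1 - 2/5)^5 = (3/5)^5 = 243/3125
P(at least one) = 1 - 243/3125 = 2882/3125

2882/3125


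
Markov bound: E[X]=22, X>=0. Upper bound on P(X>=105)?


Markov: P(X >= a) <= E[X]/a
P(X >= 105) <= 22/105

22/105


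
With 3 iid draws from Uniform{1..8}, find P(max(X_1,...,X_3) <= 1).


P(max <= 1) = P(all X_i <= 1) = (P(X_1 <= 1))^3
= (1/8)^3 = 1/512

1/512


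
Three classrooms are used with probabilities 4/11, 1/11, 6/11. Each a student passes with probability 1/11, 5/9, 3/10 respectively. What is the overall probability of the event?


P(A) = P(A|B1)P(B1) + P(A|B2)P(B2) + P(A|B3)P(B3)
= 1/11*4/11 + 5/9*1/11 + 3/10*6/11
= 4/121 + 5/99 + 9/55 = 1346/5445

1346/5445


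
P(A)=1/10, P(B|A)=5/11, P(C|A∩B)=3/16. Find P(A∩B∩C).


P(A∩B∩C) = P(A) * P(B|A) * P(C|A∩B)
= 1/10 * 5/11 * 3/16
= 1/22 * 3/16 = 3/352

3/352


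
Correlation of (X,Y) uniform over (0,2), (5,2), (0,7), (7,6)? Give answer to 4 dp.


Cov(X,Y) = 0.2500, Var(X) = 9.5000, Var(Y) = 5.1875
rho = Cov/(sqrt(VarX)*sqrt(VarY)) = 0.0356

0.0356
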